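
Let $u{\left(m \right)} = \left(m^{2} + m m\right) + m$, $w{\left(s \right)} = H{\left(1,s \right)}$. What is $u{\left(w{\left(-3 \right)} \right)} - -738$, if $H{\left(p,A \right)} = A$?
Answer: $753$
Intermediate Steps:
$w{\left(s \right)} = s$
$u{\left(m \right)} = m + 2 m^{2}$ ($u{\left(m \right)} = \left(m^{2} + m^{2}\right) + m = 2 m^{2} + m = m + 2 m^{2}$)
$u{\left(w{\left(-3 \right)} \right)} - -738 = - 3 \left(1 + 2 \left(-3\right)\right) - -738 = - 3 \left(1 - 6\right) + 738 = \left(-3\right) \left(-5\right) + 738 = 15 + 738 = 753$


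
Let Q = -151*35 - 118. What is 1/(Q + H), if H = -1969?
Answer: -1/7372 ≈ -0.00013565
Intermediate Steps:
Q = -5403 (Q = -5285 - 118 = -5403)
1/(Q + H) = 1/(-5403 - 1969) = 1/(-7372) = -1/7372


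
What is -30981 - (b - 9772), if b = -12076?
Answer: -9133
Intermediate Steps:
-30981 - (b - 9772) = -30981 - (-12076 - 9772) = -30981 - 1*(-21848) = -30981 + 21848 = -9133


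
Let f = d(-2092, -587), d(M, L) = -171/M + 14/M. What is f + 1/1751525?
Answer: 274991517/3664190300 ≈ 0.075048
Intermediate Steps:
d(M, L) = -157/M
f = 157/2092 (f = -157/(-2092) = -157*(-1/2092) = 157/2092 ≈ 0.075048)
f + 1/1751525 = 157/2092 + 1/1751525 = 274991517/3664190300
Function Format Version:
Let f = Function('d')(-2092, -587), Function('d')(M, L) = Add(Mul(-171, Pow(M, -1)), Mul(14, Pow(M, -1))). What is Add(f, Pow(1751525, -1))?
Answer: Rational(274991517, 3664190300) ≈ 0.075048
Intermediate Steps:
Function('d')(M, L) = Mul(-157, Pow(M, -1))
f = Rational(157, 2092) (f = Mul(-157, Pow(-2092, -1)) = Mul(-157, Rational(-1, 2092)) = Rational(157, 2092) ≈ 0.075048)
Add(f, Pow(1751525, -1)) = Add(Rational(157, 2092), Pow(1751525, -1)) = Add(Rational(157, 2092), Rational(1, 1751525)) = Rational(274991517, 3664190300)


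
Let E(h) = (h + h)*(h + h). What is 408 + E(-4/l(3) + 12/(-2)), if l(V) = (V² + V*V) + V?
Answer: 247528/441 ≈ 561.29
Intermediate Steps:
l(V) = V + 2*V² (l(V) = (V² + V²) + V = 2*V² + V = V + 2*V²)
E(h) = 4*h² (E(h) = (2*h)*(2*h) = 4*h²)
408 + E(-4/l(3) + 12/(-2)) = 408 + 4*(-4*1/(3*(1 + 2*3)) + 12/(-2))² = 408 + 4*(-4*1/(3*(1 + 6)) + 12*(-½))² = 408 + 4*(-4/(3*7) - 6)² = 408 + 4*(-4/21 - 6)² = 408 + 4*(-130/21)² = 408 + 4*(16900/441) = 408 + 67600/441 = 247528/441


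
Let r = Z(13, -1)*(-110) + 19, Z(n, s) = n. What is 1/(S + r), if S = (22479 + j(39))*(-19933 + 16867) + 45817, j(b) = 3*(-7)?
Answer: -1/68811822 ≈ -1.4532e-8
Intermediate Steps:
j(b) = -21
r = -1411 (r = 13*(-110) + 19 = -1430 + 19 = -1411)
S = -68810411 (S = (22479 - 21)*(-19933 + 16867) + 45817 = 22458*(-3066) + 45817 = -68856228 + 45817 = -68810411)
1/(S + r) = 1/(-68810411 - 1411) = 1/(-68811822) = -1/68811822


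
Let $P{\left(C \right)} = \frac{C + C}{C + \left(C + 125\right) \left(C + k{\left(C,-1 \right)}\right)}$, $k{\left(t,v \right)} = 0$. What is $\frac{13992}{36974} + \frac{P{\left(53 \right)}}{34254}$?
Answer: $\frac{21447886555}{56676205971} \approx 0.37843$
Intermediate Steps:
$P{\left(C \right)} = \frac{2 C}{C + C \left(125 + C\right)}$ ($P{\left(C \right)} = \frac{C + C}{C + \left(C + 125\right) \left(C + 0\right)} = \frac{2 C}{C + \left(125 + C\right) C} = \frac{2 C}{C + C \left(125 + C\right)}$)
$\frac{13992}{36974} + \frac{P{\left(53 \right)}}{34254} = \frac{13992}{36974} + \frac{2 \frac{1}{126 + 53}}{34254} = 13992 \cdot \frac{1}{36974} + \frac{2}{179} \cdot \frac{1}{34254} = \frac{6996}{18487} + 2 \cdot \frac{1}{179} \cdot \frac{1}{34254} = \frac{6996}{18487} + \frac{2}{179} \cdot \frac{1}{34254} = \frac{6996}{18487} + \frac{1}{3065733} = \frac{21447886555}{56676205971}$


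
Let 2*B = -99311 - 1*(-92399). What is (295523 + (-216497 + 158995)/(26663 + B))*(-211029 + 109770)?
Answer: -694448880151581/23207 ≈ -2.9924e+10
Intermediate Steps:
B = -3456 (B = (-99311 - 1*(-92399))/2 = (-99311 + 92399)/2 = (1/2)*(-6912) = -3456)
(295523 + (-216497 + 158995)/(26663 + B))*(-211029 + 109770) = (295523 + (-216497 + 158995)/(26663 - 3456))*(-211029 + 109770) = (295523 - 57502/23207)*(-101259) = (6858144759/23207)*(-101259) = -694448880151581/23207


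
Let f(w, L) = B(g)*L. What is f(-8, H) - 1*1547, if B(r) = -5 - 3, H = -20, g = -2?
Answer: -1387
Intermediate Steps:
B(r) = -8
f(w, L) = -8*L
f(-8, H) - 1*1547 = -8*(-20) - 1*1547 = 160 - 1547 = -1387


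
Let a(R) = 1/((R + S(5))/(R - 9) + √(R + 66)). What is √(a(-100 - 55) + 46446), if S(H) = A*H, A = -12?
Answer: √(46446 + 164/(215 + 164*I*√89)) ≈ 215.51 - 0.e-4*I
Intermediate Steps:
S(H) = -12*H
a(R) = 1/(√(66 + R) + (-60 + R)/(-9 + R)) (a(R) = 1/((R - 12*5)/(R - 9) + √(R + 66)) = 1/((R - 60)/(-9 + R) + √(66 + R)) = 1/((-60 + R)/(-9 + R) + √(66 + R)) = 1/(√(66 + R) + (-60 + R)/(-9 + R)))
√(a(-100 - 55) + 46446) = √((-9 + (-100 - 55))/(-60 + (-100 - 55) - 9*√(66 + (-100 - 55)) + (-100 - 55)*√(66 + (-100 - 55))) + 46446) = √((-9 - 155)/(-60 - 155 - 9*√(66 - 155) - 155*√(66 - 155)) + 46446) = √(-164/(-60 - 155 - 9*I*√89 - 155*I*√89) + 46446) = √(-164/(-215 - 164*I*√89) + 46446) = √(46446 - 164/(-215 - 164*I*√89))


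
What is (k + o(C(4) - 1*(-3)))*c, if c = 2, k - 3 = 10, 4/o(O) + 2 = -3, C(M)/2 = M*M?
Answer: 122/5 ≈ 24.400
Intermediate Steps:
C(M) = 2*M**2 (C(M) = 2*(M*M) = 2*M**2)
o(O) = -4/5 (o(O) = 4/(-2 - 3) = 4/(-5) = 4*(-1/5) = -4/5)
k = 13 (k = 3 + 10 = 13)
(k + o(C(4) - 1*(-3)))*c = (13 - 4/5)*2 = (61/5)*2 = 122/5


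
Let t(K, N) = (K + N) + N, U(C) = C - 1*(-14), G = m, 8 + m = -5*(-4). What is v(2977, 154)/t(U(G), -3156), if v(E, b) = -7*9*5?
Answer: 45/898 ≈ 0.050111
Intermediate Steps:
m = 12 (m = -8 - 5*(-4) = -8 + 20 = 12)
G = 12
v(E, b) = -315 (v(E, b) = -63*5 = -315)
U(C) = 14 + C (U(C) = C + 14 = 14 + C)
t(K, N) = K + 2*N
v(2977, 154)/t(U(G), -3156) = -315/((14 + 12) + 2*(-3156)) = -315/(26 - 6312) = -315/(-6286) = -315*(-1/6286) = 45/898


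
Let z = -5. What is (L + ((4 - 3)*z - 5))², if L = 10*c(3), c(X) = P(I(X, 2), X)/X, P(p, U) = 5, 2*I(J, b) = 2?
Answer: 400/9 ≈ 44.444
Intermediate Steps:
I(J, b) = 1 (I(J, b) = (½)*2 = 1)
c(X) = 5/X
L = 50/3 (L = 10*(5/3) = 50/3 ≈ 16.667)
(L + ((4 - 3)*z - 5))² = (50/3 + ((4 - 3)*(-5) - 5))² = (50/3 + (1*(-5) - 5))² = (50/3 + (-5 - 5))² = (50/3 - 10)² = (20/3)² = 400/9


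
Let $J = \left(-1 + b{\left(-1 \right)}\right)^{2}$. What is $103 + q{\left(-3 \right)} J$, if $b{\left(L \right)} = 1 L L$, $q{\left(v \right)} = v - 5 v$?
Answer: $103$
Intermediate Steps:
$q{\left(v \right)} = - 4 v$
$b{\left(L \right)} = L^{2}$ ($b{\left(L \right)} = L L = L^{2}$)
$J = 0$ ($J = \left(-1 + \left(-1\right)^{2}\right)^{2} = \left(-1 + 1\right)^{2} = 0^{2} = 0$)
$103 + q{\left(-3 \right)} J = 103 + \left(-4\right) \left(-3\right) 0 = 103 + 12 \cdot 0 = 103 + 0 = 103$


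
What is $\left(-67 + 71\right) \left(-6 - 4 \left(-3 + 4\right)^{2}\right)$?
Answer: $-40$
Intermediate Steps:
$\left(-67 + 71\right) \left(-6 - 4 \left(-3 + 4\right)^{2}\right) = 4 \left(-6 - 4 \cdot 1^{2}\right) = 4 \left(-6 - 4\right) = 4 \left(-10\right) = -40$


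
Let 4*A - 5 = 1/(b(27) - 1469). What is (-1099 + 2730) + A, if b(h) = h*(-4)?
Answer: 2574058/1577 ≈ 1632.3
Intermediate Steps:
b(h) = -4*h
A = 1971/1577 (A = 5/4 + 1/(4*(-4*27 - 1469)) = 5/4 + 1/(4*(-108 - 1469)) = 5/4 + (¼)/(-1577) = 5/4 + (¼)*(-1/1577) = 5/4 - 1/6308 = 1971/1577 ≈ 1.2498)
(-1099 + 2730) + A = (-1099 + 2730) + 1971/1577 = 1631 + 1971/1577 = 2574058/1577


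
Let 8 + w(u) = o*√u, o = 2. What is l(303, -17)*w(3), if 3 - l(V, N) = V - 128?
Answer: 1376 - 344*√3 ≈ 780.17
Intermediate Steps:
l(V, N) = 131 - V (l(V, N) = 3 - (V - 128) = 3 - (-128 + V) = 3 + (128 - V) = 131 - V)
w(u) = -8 + 2*√u
l(303, -17)*w(3) = (131 - 1*303)*(-8 + 2*√3) = (131 - 303)*(-8 + 2*√3) = -172*(-8 + 2*√3) = 1376 - 344*√3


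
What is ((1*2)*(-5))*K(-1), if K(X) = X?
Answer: 10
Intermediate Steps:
((1*2)*(-5))*K(-1) = ((1*2)*(-5))*(-1) = (2*(-5))*(-1) = -10*(-1) = 10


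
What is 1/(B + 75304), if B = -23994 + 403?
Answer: 1/51713 ≈ 1.9337e-5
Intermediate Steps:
B = -23591
1/(B + 75304) = 1/(-23591 + 75304) = 1/51713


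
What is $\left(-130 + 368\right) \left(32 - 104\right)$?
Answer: $-17136$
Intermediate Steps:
$\left(-130 + 368\right) \left(32 - 104\right) = 238 \left(-72\right) = -17136$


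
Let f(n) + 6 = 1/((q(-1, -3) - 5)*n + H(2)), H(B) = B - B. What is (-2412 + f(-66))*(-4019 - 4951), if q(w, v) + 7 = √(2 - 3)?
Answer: 6918934152/319 - 299*I/319 ≈ 2.1689e+7 - 0.9373*I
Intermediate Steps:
q(w, v) = -7 + I (q(w, v) = -7 + √(2 - 3) = -7 + √(-1) = -7 + I)
H(B) = 0
f(n) = -6 + (-12 - I)/(145*n) (f(n) = -6 + 1/(((-7 + I) - 5)*n + 0) = -6 + 1/((-12 + I)*n + 0) = -6 + 1/(n*(-12 + I) + 0) = -6 + 1/(n*(-12 + I)) = -6 + (-12 - I)/(145*n))
(-2412 + f(-66))*(-4019 - 4951) = (-2412 + (-6 - 12/145/(-66) - 1/145*I/(-66)))*(-4019 - 4951) = (-2412 + (-6 - 12/145*(-1/66) - 1/145*I*(-1/66)))*(-8970) = (-2412 + (-6 + 2/1595 + I/9570))*(-8970) = (-2412 + (-9568/1595 + I/9570))*(-8970) = (-3856708/1595 + I/9570)*(-8970) = 6918934152/319 - 299*I/319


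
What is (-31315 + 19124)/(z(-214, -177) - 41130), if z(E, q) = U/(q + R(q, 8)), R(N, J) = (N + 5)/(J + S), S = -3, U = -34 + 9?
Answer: 12885887/43474285 ≈ 0.29640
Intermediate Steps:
U = -25
R(N, J) = (5 + N)/(-3 + J) (R(N, J) = (N + 5)/(J - 3) = (5 + N)/(-3 + J))
z(E, q) = -25/(1 + 6*q/5) (z(E, q) = -25/(q + (5 + q)/(-3 + 8)) = -25/(q + (5 + q)/5) = -25/(q + (1 + q/5)) = -25/(1 + 6*q/5))
(-31315 + 19124)/(z(-214, -177) - 41130) = (-31315 + 19124)/(-125/(5 + 6*(-177)) - 41130) = -12191/(-125/(5 - 1062) - 41130) = -12191/(-125/(-1057) - 41130) = -12191/(-125*(-1/1057) - 41130) = -12191/(125/1057 - 41130) = -12191/(-43474285/1057) = -12191*(-1057/43474285) = 12885887/43474285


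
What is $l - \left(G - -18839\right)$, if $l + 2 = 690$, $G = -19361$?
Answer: $1210$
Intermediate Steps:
$l = 688$ ($l = -2 + 690 = 688$)
$l - \left(G - -18839\right) = 688 - \left(-19361 - -18839\right) = 688 - \left(-19361 + 18839\right) = 688 - -522 = 688 + 522 = 1210$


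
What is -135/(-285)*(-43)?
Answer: -387/19 ≈ -20.368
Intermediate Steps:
-135/(-285)*(-43) = -135*(-1/285)*(-43) = (9/19)*(-43) = -387/19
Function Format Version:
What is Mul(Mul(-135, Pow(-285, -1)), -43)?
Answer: Rational(-387, 19) ≈ -20.368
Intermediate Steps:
Mul(Mul(-135, Pow(-285, -1)), -43) = Mul(Mul(-135, Rational(-1, 285)), -43) = Mul(Rational(9, 19), -43) = Rational(-387, 19)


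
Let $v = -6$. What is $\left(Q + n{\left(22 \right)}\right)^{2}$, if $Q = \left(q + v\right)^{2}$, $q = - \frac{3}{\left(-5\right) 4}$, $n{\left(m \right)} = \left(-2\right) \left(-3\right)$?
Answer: $\frac{258855921}{160000} \approx 1617.8$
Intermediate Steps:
$n{\left(m \right)} = 6$
$q = \frac{3}{20}$ ($q = - \frac{3}{-20} = \left(-3\right) \left(- \frac{1}{20}\right) = \frac{3}{20} \approx 0.15$)
$Q = \frac{13689}{400}$ ($Q = \left(\frac{3}{20} - 6\right)^{2} = \left(- \frac{117}{20}\right)^{2} = \frac{13689}{400} \approx 34.222$)
$\left(Q + n{\left(22 \right)}\right)^{2} = \left(\frac{13689}{400} + 6\right)^{2} = \left(\frac{16089}{400}\right)^{2} = \frac{258855921}{160000}$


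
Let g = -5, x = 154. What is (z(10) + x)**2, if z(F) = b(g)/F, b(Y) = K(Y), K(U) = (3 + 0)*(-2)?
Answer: 588289/25 ≈ 23532.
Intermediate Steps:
K(U) = -6 (K(U) = 3*(-2) = -6)
b(Y) = -6
z(F) = -6/F
(z(10) + x)**2 = (-6/10 + 154)**2 = (-6*1/10 + 154)**2 = (-3/5 + 154)**2 = (767/5)**2 = 588289/25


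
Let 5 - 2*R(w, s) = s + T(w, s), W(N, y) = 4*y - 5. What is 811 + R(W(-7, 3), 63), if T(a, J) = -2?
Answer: 783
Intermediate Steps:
W(N, y) = -5 + 4*y
R(w, s) = 7/2 - s/2 (R(w, s) = 5/2 - (s - 2)/2 = 5/2 - (-2 + s)/2 = 5/2 + (1 - s/2) = 7/2 - s/2)
811 + R(W(-7, 3), 63) = 811 + (7/2 - 1/2*63) = 811 + (7/2 - 63/2) = 811 - 28 = 783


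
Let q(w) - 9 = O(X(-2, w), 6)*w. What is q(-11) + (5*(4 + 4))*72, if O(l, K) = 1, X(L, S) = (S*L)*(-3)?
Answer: 2878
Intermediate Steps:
X(L, S) = -3*L*S (X(L, S) = (L*S)*(-3) = -3*L*S)
q(w) = 9 + w (q(w) = 9 + 1*w = 9 + w)
q(-11) + (5*(4 + 4))*72 = (9 - 11) + (5*(4 + 4))*72 = -2 + (5*8)*72 = -2 + 40*72 = -2 + 2880 = 2878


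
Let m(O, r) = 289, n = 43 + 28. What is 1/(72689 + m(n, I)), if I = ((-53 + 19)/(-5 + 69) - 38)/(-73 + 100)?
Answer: 1/72978 ≈ 1.3703e-5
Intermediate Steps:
n = 71
I = -137/96 (I = (-34/64 - 38)/27 = (-34*1/64 - 38)*(1/27) = (-17/32 - 38)*(1/27) = -1233/32*1/27 = -137/96 ≈ -1.4271)
1/(72689 + m(n, I)) = 1/(72689 + 289) = 1/72978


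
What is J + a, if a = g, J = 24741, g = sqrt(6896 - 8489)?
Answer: 24741 + 3*I*sqrt(177) ≈ 24741.0 + 39.912*I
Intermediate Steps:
g = 3*I*sqrt(177) (g = sqrt(-1593) = 3*I*sqrt(177) ≈ 39.912*I)
a = 3*I*sqrt(177) ≈ 39.912*I
J + a = 24741 + 3*I*sqrt(177)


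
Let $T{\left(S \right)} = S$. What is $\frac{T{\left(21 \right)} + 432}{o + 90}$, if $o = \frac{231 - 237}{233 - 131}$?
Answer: $\frac{7701}{1529} \approx 5.0366$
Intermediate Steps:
$o = - \frac{1}{17}$ ($o = - \frac{6}{102} = \left(-6\right) \frac{1}{102} = - \frac{1}{17} \approx -0.058824$)
$\frac{T{\left(21 \right)} + 432}{o + 90} = \frac{21 + 432}{- \frac{1}{17} + 90} = \frac{1}{\frac{1529}{17}} \cdot 453 = \frac{17}{1529} \cdot 453 = \frac{7701}{1529}$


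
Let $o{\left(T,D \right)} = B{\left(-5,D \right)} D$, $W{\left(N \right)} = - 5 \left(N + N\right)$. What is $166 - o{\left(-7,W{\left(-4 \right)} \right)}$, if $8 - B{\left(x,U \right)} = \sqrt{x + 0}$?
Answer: $-154 + 40 i \sqrt{5} \approx -154.0 + 89.443 i$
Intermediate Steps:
$B{\left(x,U \right)} = 8 - \sqrt{x}$ ($B{\left(x,U \right)} = 8 - \sqrt{x + 0} = 8 - \sqrt{x}$)
$W{\left(N \right)} = - 10 N$ ($W{\left(N \right)} = - 5 \cdot 2 N = - 10 N$)
$o{\left(T,D \right)} = D \left(8 - i \sqrt{5}\right)$ ($o{\left(T,D \right)} = \left(8 - \sqrt{-5}\right) D = \left(8 - i \sqrt{5}\right) D = D \left(8 - i \sqrt{5}\right)$)
$166 - o{\left(-7,W{\left(-4 \right)} \right)} = 166 - \left(-10\right) \left(-4\right) \left(8 - i \sqrt{5}\right) = 166 - 40 \left(8 - i \sqrt{5}\right) = 166 - \left(320 - 40 i \sqrt{5}\right) = -154 + 40 i \sqrt{5}$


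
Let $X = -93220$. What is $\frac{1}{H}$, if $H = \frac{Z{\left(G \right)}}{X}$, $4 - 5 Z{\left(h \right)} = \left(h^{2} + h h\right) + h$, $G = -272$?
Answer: $\frac{116525}{36923} \approx 3.1559$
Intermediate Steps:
$Z{\left(h \right)} = \frac{4}{5} - \frac{2 h^{2}}{5} - \frac{h}{5}$ ($Z{\left(h \right)} = \frac{4}{5} - \frac{\left(h^{2} + h h\right) + h}{5} = \frac{4}{5} - \frac{\left(h^{2} + h^{2}\right) + h}{5} = \frac{4}{5} - \frac{2 h^{2} + h}{5} = \frac{4}{5} - \frac{h + 2 h^{2}}{5} = \frac{4}{5} - \left(\frac{h}{5} + \frac{2 h^{2}}{5}\right) = \frac{4}{5} - \frac{2 h^{2}}{5} - \frac{h}{5}$)
$H = \frac{36923}{116525}$ ($H = \frac{\frac{4}{5} - \frac{2 \left(-272\right)^{2}}{5} - - \frac{272}{5}}{-93220} = \left(\frac{4}{5} - \frac{147968}{5} + \frac{272}{5}\right) \left(- \frac{1}{93220}\right) = \left(- \frac{147692}{5}\right) \left(- \frac{1}{93220}\right) = \frac{36923}{116525} \approx 0.31687$)
$\frac{1}{H} = \frac{1}{\frac{36923}{116525}} = \frac{116525}{36923}$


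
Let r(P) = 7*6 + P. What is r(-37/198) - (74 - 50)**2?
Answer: -105769/198 ≈ -534.19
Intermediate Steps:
r(P) = 42 + P
r(-37/198) - (74 - 50)**2 = (42 - 37/198) - (74 - 50)**2 = (42 - 37*1/198) - 1*24**2 = (42 - 37/198) - 1*576 = 8279/198 - 576 = -105769/198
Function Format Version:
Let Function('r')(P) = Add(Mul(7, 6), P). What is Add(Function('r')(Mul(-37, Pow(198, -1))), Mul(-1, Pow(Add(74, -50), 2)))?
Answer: Rational(-105769, 198) ≈ -534.19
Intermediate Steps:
Function('r')(P) = Add(42, P)
Add(Function('r')(Mul(-37, Pow(198, -1))), Mul(-1, Pow(Add(74, -50), 2))) = Add(Add(42, Mul(-37, Pow(198, -1))), Mul(-1, Pow(Add(74, -50), 2))) = Add(Add(42, Mul(-37, Rational(1, 198))), Mul(-1, Pow(24, 2))) = Add(Add(42, Rational(-37, 198)), Mul(-1, 576)) = Add(Rational(8279, 198), -576) = Rational(-105769, 198)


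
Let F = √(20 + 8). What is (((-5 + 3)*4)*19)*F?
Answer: -304*√7 ≈ -804.31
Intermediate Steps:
F = 2*√7 (F = √28 = 2*√7 ≈ 5.2915)
(((-5 + 3)*4)*19)*F = (((-5 + 3)*4)*19)*(2*√7) = (-2*4*19)*(2*√7) = (-8*19)*(2*√7) = -304*√7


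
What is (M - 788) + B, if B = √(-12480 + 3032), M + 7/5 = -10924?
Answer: -58567/5 + 2*I*√2362 ≈ -11713.0 + 97.201*I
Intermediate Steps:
M = -54627/5 (M = -7/5 - 10924 = -54627/5 ≈ -10925.)
B = 2*I*√2362 (B = √(-9448) = 2*I*√2362 ≈ 97.201*I)
(M - 788) + B = (-54627/5 - 788) + 2*I*√2362 = -58567/5 + 2*I*√2362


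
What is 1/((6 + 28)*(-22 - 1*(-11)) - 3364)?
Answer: -1/3738 ≈ -0.00026752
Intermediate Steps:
1/((6 + 28)*(-22 - 1*(-11)) - 3364) = 1/(34*(-22 + 11) - 3364) = 1/(34*(-11) - 3364) = 1/(-374 - 3364) = 1/(-3738) = -1/3738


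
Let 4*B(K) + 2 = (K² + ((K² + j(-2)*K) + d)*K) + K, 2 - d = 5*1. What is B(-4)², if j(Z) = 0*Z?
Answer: 441/4 ≈ 110.25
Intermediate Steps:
d = -3 (d = 2 - 5 = -3)
j(Z) = 0
B(K) = -½ + K/4 + K²/4 + K*(-3 + K²)/4 (B(K) = -½ + ((K² + ((K² + 0*K) - 3)*K) + K)/4 = -½ + ((K² + ((K² + 0) - 3)*K) + K)/4 = -½ + ((K² + (K² - 3)*K) + K)/4 = -½ + ((K² + (-3 + K²)*K) + K)/4 = -½ + ((K² + K*(-3 + K²)) + K)/4 = -½ + (K + K² + K*(-3 + K²))/4 = -½ + (K/4 + K²/4 + K*(-3 + K²)/4) = -½ + K/4 + K²/4 + K*(-3 + K²)/4)
B(-4)² = (-½ - ½*(-4) + (¼)*(-4)² + (¼)*(-4)³)² = (-½ + 2 + (¼)*16 + (¼)*(-64))² = (-½ + 2 + 4 - 16)² = (-21/2)² = 441/4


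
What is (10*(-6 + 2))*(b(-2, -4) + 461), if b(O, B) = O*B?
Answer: -18760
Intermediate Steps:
b(O, B) = B*O
(10*(-6 + 2))*(b(-2, -4) + 461) = (10*(-6 + 2))*(-4*(-2) + 461) = (10*(-4))*(8 + 461) = -40*469 = -18760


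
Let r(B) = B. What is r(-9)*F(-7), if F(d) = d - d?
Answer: 0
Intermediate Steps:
F(d) = 0
r(-9)*F(-7) = -9*0 = 0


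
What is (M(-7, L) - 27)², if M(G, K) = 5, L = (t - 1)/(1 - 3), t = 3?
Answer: 484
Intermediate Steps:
L = -1 (L = (3 - 1)/(1 - 3) = 2/(-2) = 2*(-½) = -1)
(M(-7, L) - 27)² = (5 - 27)² = (-22)² = 484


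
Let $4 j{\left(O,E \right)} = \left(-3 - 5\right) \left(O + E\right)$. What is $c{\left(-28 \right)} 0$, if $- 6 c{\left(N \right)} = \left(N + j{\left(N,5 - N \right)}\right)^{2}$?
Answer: $0$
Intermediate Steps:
$j{\left(O,E \right)} = - 2 E - 2 O$ ($j{\left(O,E \right)} = \frac{\left(-3 - 5\right) \left(O + E\right)}{4} = \frac{\left(-8\right) \left(E + O\right)}{4} = \frac{- 8 E - 8 O}{4} = - 2 E - 2 O$)
$c{\left(N \right)} = - \frac{\left(-10 + N\right)^{2}}{6}$ ($c{\left(N \right)} = - \frac{\left(N - \left(2 N + 2 \left(5 - N\right)\right)\right)^{2}}{6} = - \frac{\left(N + \left(\left(-10 + 2 N\right) - 2 N\right)\right)^{2}}{6} = - \frac{\left(N - 10\right)^{2}}{6} = - \frac{\left(-10 + N\right)^{2}}{6}$)
$c{\left(-28 \right)} 0 = - \frac{\left(-10 - 28\right)^{2}}{6} \cdot 0 = - \frac{\left(-38\right)^{2}}{6} \cdot 0 = \left(- \frac{1}{6}\right) 1444 \cdot 0 = \left(- \frac{722}{3}\right) 0 = 0$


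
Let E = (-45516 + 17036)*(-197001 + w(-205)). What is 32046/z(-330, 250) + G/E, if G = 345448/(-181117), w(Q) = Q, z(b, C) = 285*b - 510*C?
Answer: -19403669681872067/134147257315291600 ≈ -0.14464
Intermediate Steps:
z(b, C) = -510*C + 285*b
G = -345448/181117 (G = 345448*(-1/181117) = -345448/181117 ≈ -1.9073)
E = 5616426880 (E = (-45516 + 17036)*(-197001 - 205) = -28480*(-197206) = 5616426880)
32046/z(-330, 250) + G/E = 32046/(-510*250 + 285*(-330)) - 345448/181117/5616426880 = 32046/(-127500 - 94050) - 345448/181117*1/5616426880 = 32046/(-221550) - 43181/127153798403120 = 32046*(-1/221550) - 43181/127153798403120 = -763/5275 - 43181/127153798403120 = -19403669681872067/134147257315291600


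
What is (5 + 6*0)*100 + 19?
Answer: 519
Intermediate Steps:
(5 + 6*0)*100 + 19 = (5 + 0)*100 + 19 = 5*100 + 19 = 500 + 19 = 519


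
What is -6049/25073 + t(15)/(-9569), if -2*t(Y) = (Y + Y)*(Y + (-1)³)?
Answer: -7516793/34274791 ≈ -0.21931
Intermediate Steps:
t(Y) = -Y*(-1 + Y) (t(Y) = -(Y + Y)*(Y + (-1)³)/2 = -2*Y*(Y - 1)/2 = -2*Y*(-1 + Y)/2 = -Y*(-1 + Y))
-6049/25073 + t(15)/(-9569) = -6049/25073 + (15*(1 - 1*15))/(-9569) = -6049*1/25073 + (15*(1 - 15))*(-1/9569) = -6049/25073 + (15*(-14))*(-1/9569) = -6049/25073 - 210*(-1/9569) = -6049/25073 + 30/1367 = -7516793/34274791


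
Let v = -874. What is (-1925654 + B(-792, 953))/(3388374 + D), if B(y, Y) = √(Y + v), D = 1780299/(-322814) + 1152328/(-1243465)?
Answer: -45468985206189620/80006914214076689 + 23612230030*√79/80006914214076689 ≈ -0.56831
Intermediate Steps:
D = -152101594531/23612230030 (D = 1780299*(-1/322814) + 1152328*(-1/1243465) = -1780299/322814 - 67784/73145 = -152101594531/23612230030 ≈ -6.4416)
B(y, Y) = √(-874 + Y) (B(y, Y) = √(Y - 874) = √(-874 + Y))
(-1925654 + B(-792, 953))/(3388374 + D) = (-1925654 + √(-874 + 953))/(3388374 - 152101594531/23612230030) = (-1925654 + √79)/(80006914214076689/23612230030) = (-1925654 + √79)*(23612230030/80006914214076689) = -45468985206189620/80006914214076689 + 23612230030*√79/80006914214076689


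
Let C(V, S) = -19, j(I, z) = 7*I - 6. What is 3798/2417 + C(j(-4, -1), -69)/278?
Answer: 1009921/671926 ≈ 1.5030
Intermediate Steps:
j(I, z) = -6 + 7*I
3798/2417 + C(j(-4, -1), -69)/278 = 3798/2417 - 19/278 = 1009921/671926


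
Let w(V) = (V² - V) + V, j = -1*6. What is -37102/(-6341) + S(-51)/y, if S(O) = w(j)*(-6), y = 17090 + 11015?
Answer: 1041382054/178213805 ≈ 5.8434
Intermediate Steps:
j = -6
y = 28105
w(V) = V²
S(O) = -216 (S(O) = (-6)²*(-6) = 36*(-6) = -216)
-37102/(-6341) + S(-51)/y = -37102/(-6341) - 216/28105 = -37102*(-1/6341) - 216*1/28105 = 37102/6341 - 216/28105 = 1041382054/178213805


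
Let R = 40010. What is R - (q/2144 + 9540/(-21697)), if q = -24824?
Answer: 232719870471/5814796 ≈ 40022.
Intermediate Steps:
R - (q/2144 + 9540/(-21697)) = 40010 - (-24824/2144 + 9540/(-21697)) = 40010 - (-24824*1/2144 + 9540*(-1/21697)) = 40010 - (-3103/268 - 9540/21697) = 40010 - 1*(-69882511/5814796) = 40010 + 69882511/5814796 = 232719870471/5814796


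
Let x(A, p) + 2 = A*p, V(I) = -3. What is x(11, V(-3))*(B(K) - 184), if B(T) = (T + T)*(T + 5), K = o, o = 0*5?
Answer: 6440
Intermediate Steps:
x(A, p) = -2 + A*p
o = 0
K = 0
B(T) = 2*T*(5 + T) (B(T) = (2*T)*(5 + T) = 2*T*(5 + T))
x(11, V(-3))*(B(K) - 184) = (-2 + 11*(-3))*(2*0*(5 + 0) - 184) = (-2 - 33)*(2*0*5 - 184) = -35*(0 - 184) = -35*(-184) = 6440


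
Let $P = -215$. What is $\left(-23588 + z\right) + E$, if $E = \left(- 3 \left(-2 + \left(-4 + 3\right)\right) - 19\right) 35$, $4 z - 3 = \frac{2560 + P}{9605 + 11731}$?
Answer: $- \frac{291842617}{12192} \approx -23937.0$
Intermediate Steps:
$z = \frac{9479}{12192}$ ($z = \frac{3}{4} + \frac{\left(2560 - 215\right) \frac{1}{9605 + 11731}}{4} = \frac{3}{4} + \frac{2345 \cdot \frac{1}{21336}}{4} = \frac{3}{4} + \frac{1}{4} \cdot \frac{335}{3048} = \frac{3}{4} + \frac{335}{12192} = \frac{9479}{12192} \approx 0.77748$)
$E = -350$ ($E = \left(- 3 \left(-2 - 1\right) - 19\right) 35 = \left(\left(-3\right) \left(-3\right) - 19\right) 35 = \left(9 - 19\right) 35 = \left(-10\right) 35 = -350$)
$\left(-23588 + z\right) + E = \left(-23588 + \frac{9479}{12192}\right) - 350 = - \frac{287575417}{12192} - 350 = - \frac{291842617}{12192}$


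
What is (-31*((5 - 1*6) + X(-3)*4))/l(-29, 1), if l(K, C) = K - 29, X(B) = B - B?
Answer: -31/58 ≈ -0.53448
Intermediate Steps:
X(B) = 0
l(K, C) = -29 + K
(-31*((5 - 1*6) + X(-3)*4))/l(-29, 1) = (-31*((5 - 1*6) + 0*4))/(-29 - 29) = -31*((5 - 6) + 0)/(-58) = -31*(-1 + 0)*(-1/58) = -31*(-1)*(-1/58) = 31*(-1/58) = -31/58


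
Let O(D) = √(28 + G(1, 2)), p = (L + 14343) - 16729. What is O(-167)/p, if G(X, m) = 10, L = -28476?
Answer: -√38/30862 ≈ -0.00019974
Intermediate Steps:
p = -30862 (p = (-28476 + 14343) - 16729 = -14133 - 16729 = -30862)
O(D) = √38 (O(D) = √(28 + 10) = √38)
O(-167)/p = √38/(-30862) = √38*(-1/30862) = -√38/30862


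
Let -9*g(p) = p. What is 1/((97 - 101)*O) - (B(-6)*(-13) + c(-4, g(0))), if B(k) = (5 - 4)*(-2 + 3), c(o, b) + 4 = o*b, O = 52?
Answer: 3535/208 ≈ 16.995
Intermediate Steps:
g(p) = -p/9
c(o, b) = -4 + b*o (c(o, b) = -4 + o*b = -4 + b*o)
B(k) = 1 (B(k) = 1*1 = 1)
1/((97 - 101)*O) - (B(-6)*(-13) + c(-4, g(0))) = 1/((97 - 101)*52) - (1*(-13) + (-4 - 1/9*0*(-4))) = 1/(-4*52) - (-13 + (-4 + 0*(-4))) = 1/(-208) - (-13 + (-4 + 0)) = -1/208 - (-13 - 4) = -1/208 - 1*(-17) = -1/208 + 17 = 3535/208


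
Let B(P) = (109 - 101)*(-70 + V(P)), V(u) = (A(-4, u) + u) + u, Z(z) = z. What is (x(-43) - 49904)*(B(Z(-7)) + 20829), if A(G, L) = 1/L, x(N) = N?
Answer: -7047072177/7 ≈ -1.0067e+9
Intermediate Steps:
V(u) = 1/u + 2*u (V(u) = (1/u + u) + u = (u + 1/u) + u = 1/u + 2*u)
B(P) = -560 + 8/P + 16*P (B(P) = (109 - 101)*(-70 + (1/P + 2*P)) = 8*(-70 + 1/P + 2*P) = -560 + 8/P + 16*P)
(x(-43) - 49904)*(B(Z(-7)) + 20829) = (-43 - 49904)*((-560 + 8/(-7) + 16*(-7)) + 20829) = -49947*((-560 + 8*(-1/7) - 112) + 20829) = -49947*((-560 - 8/7 - 112) + 20829) = -49947*(-4712/7 + 20829) = -49947*141091/7 = -7047072177/7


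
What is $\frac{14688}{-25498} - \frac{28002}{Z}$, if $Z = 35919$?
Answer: $- \frac{15917606}{11741829} \approx -1.3556$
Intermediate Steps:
$\frac{14688}{-25498} - \frac{28002}{Z} = \frac{14688}{-25498} - \frac{28002}{35919} = 14688 \left(- \frac{1}{25498}\right) - \frac{718}{921} = - \frac{7344}{12749} - \frac{718}{921} = - \frac{15917606}{11741829}$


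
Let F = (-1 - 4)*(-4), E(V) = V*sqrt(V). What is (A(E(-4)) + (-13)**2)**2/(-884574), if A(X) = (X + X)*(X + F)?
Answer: 11191/98286 + 13120*I/442287 ≈ 0.11386 + 0.029664*I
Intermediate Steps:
E(V) = V**(3/2)
F = 20 (F = -5*(-4) = 20)
A(X) = 2*X*(20 + X) (A(X) = (X + X)*(X + 20) = (2*X)*(20 + X) = 2*X*(20 + X))
(A(E(-4)) + (-13)**2)**2/(-884574) = (2*(-4)**(3/2)*(20 + (-4)**(3/2)) + (-13)**2)**2/(-884574) = (2*(-8*I)*(20 - 8*I) + 169)**2*(-1/884574) = (-16*I*(20 - 8*I) + 169)**2*(-1/884574) = (169 - 16*I*(20 - 8*I))**2*(-1/884574) = -(169 - 16*I*(20 - 8*I))**2/884574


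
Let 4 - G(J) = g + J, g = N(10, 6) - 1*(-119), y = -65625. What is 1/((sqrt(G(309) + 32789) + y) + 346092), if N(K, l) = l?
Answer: 280467/78661705730 - sqrt(32359)/78661705730 ≈ 3.5632e-6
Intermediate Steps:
g = 125 (g = 6 - 1*(-119) = 6 + 119 = 125)
G(J) = -121 - J (G(J) = 4 - (125 + J) = 4 + (-125 - J) = -121 - J)
1/((sqrt(G(309) + 32789) + y) + 346092) = 1/((sqrt((-121 - 1*309) + 32789) - 65625) + 346092) = 1/((sqrt((-121 - 309) + 32789) - 65625) + 346092) = 1/((sqrt(-430 + 32789) - 65625) + 346092) = 1/((sqrt(32359) - 65625) + 346092) = 1/((-65625 + sqrt(32359)) + 346092) = 1/(280467 + sqrt(32359))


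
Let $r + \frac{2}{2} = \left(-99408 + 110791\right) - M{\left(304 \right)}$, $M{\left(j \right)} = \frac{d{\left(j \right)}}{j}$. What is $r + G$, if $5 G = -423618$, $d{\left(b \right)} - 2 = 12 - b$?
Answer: $- \frac{55738891}{760} \approx -73341.0$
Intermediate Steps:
$d{\left(b \right)} = 14 - b$ ($d{\left(b \right)} = 2 - \left(-12 + b\right) = 14 - b$)
$M{\left(j \right)} = \frac{14 - j}{j}$
$G = - \frac{423618}{5}$ ($G = \frac{1}{5} \left(-423618\right) = - \frac{423618}{5} \approx -84724.0$)
$r = \frac{1730209}{152}$ ($r = -1 + \left(\left(-99408 + 110791\right) - \frac{14 - 304}{304}\right) = -1 + \left(11383 - \frac{14 - 304}{304}\right) = -1 + \left(11383 - \frac{1}{304} \left(-290\right)\right) = -1 + \left(11383 - - \frac{145}{152}\right) = -1 + \left(11383 + \frac{145}{152}\right) = -1 + \frac{1730361}{152} = \frac{1730209}{152} \approx 11383.0$)
$r + G = \frac{1730209}{152} - \frac{423618}{5} = - \frac{55738891}{760}$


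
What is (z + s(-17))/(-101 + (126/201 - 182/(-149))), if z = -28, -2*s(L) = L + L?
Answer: 109813/989831 ≈ 0.11094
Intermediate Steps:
s(L) = -L (s(L) = -(L + L)/2 = -L)
(z + s(-17))/(-101 + (126/201 - 182/(-149))) = (-28 - 1*(-17))/(-101 + (126/201 - 182/(-149))) = (-28 + 17)/(-101 + (126*(1/201) - 182*(-1/149))) = -11/(-101 + (42/67 + 182/149)) = -11/(-101 + 18452/9983) = -11/(-989831/9983) = -11*(-9983/989831) = 109813/989831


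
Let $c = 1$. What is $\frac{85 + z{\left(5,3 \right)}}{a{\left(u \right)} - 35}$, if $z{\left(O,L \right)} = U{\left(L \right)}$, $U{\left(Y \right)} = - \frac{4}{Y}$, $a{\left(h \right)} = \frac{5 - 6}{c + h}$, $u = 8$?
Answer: $- \frac{753}{316} \approx -2.3829$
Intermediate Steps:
$a{\left(h \right)} = - \frac{1}{1 + h}$ ($a{\left(h \right)} = \frac{5 - 6}{1 + h} = - \frac{1}{1 + h}$)
$z{\left(O,L \right)} = - \frac{4}{L}$
$\frac{85 + z{\left(5,3 \right)}}{a{\left(u \right)} - 35} = \frac{85 - \frac{4}{3}}{- \frac{1}{1 + 8} - 35} = \frac{85 - \frac{4}{3}}{- \frac{1}{9} - 35} = \frac{85 - \frac{4}{3}}{\left(-1\right) \frac{1}{9} - 35} = \frac{251}{3 \left(- \frac{1}{9} - 35\right)} = \frac{251}{3 \left(- \frac{316}{9}\right)} = \frac{251}{3} \left(- \frac{9}{316}\right) = - \frac{753}{316}$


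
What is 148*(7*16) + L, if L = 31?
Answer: 16607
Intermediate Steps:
148*(7*16) + L = 148*(7*16) + 31 = 148*112 + 31 = 16576 + 31 = 16607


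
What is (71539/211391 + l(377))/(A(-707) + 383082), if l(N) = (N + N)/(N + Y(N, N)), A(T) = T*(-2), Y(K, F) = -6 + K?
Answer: 106449993/30398343732064 ≈ 3.5018e-6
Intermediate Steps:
A(T) = -2*T
l(N) = 2*N/(-6 + 2*N) (l(N) = (N + N)/(N + (-6 + N)) = (2*N)/(-6 + 2*N) = 2*N/(-6 + 2*N))
(71539/211391 + l(377))/(A(-707) + 383082) = (71539/211391 + 377/(-3 + 377))/(-2*(-707) + 383082) = (71539*(1/211391) + 377/374)/(1414 + 383082) = (71539/211391 + 377*(1/374))/384496 = (71539/211391 + 377/374)*(1/384496) = (106449993/79060234)*(1/384496) = 106449993/30398343732064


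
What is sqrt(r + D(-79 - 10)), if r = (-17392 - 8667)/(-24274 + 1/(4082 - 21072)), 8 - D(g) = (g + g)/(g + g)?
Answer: sqrt(1373198159115805857)/412415261 ≈ 2.8414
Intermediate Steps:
D(g) = 7 (D(g) = 8 - (g + g)/(g + g) = 8 - 2*g/(2*g) = 8 - 2*g*1/(2*g) = 8 - 1*1 = 8 - 1 = 7)
r = 442742410/412415261 (r = -26059/(-24274 + 1/(-16990)) = -26059/(-24274 - 1/16990) = -26059/(-412415261/16990) = -26059*(-16990/412415261) = 442742410/412415261 ≈ 1.0735)
sqrt(r + D(-79 - 10)) = sqrt(442742410/412415261 + 7) = sqrt(3329649237/412415261) = sqrt(1373198159115805857)/412415261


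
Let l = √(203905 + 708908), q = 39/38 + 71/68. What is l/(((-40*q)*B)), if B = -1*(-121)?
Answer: -323*√912813/3236750 ≈ -0.095342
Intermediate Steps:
B = 121
q = 2675/1292 (q = 39*(1/38) + 71*(1/68) = 39/38 + 71/68 = 2675/1292 ≈ 2.0704)
l = √912813 ≈ 955.41
l/(((-40*q)*B)) = √912813/((-40*2675/1292*121)) = √912813/((-26750/323*121)) = √912813/(-3236750/323) = √912813*(-323/3236750) = -323*√912813/3236750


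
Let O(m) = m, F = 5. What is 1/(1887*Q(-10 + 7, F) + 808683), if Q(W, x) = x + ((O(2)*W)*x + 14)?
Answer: 1/787926 ≈ 1.2692e-6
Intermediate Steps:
Q(W, x) = 14 + x + 2*W*x (Q(W, x) = x + ((2*W)*x + 14) = x + (2*W*x + 14) = x + (14 + 2*W*x) = 14 + x + 2*W*x)
1/(1887*Q(-10 + 7, F) + 808683) = 1/(1887*(14 + 5 + 2*(-10 + 7)*5) + 808683) = 1/(1887*(14 + 5 + 2*(-3)*5) + 808683) = 1/(1887*(14 + 5 - 30) + 808683) = 1/(1887*(-11) + 808683) = 1/(-20757 + 808683) = 1/787926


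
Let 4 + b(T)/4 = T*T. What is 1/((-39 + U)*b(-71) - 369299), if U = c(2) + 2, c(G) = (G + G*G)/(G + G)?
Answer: -1/1084553 ≈ -9.2204e-7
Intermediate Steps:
c(G) = (G + G²)/(2*G) (c(G) = (G + G²)/((2*G)) = (G + G²)*(1/(2*G)) = (G + G²)/(2*G))
b(T) = -16 + 4*T² (b(T) = -16 + 4*(T*T) = -16 + 4*T²)
U = 7/2 (U = (½ + (½)*2) + 2 = (½ + 1) + 2 = 3/2 + 2 = 7/2 ≈ 3.5000)
1/((-39 + U)*b(-71) - 369299) = 1/((-39 + 7/2)*(-16 + 4*(-71)²) - 369299) = 1/(-71*(-16 + 4*5041)/2 - 369299) = 1/(-71*(-16 + 20164)/2 - 369299) = 1/(-71/2*20148 - 369299) = 1/(-715254 - 369299) = 1/(-1084553) = -1/1084553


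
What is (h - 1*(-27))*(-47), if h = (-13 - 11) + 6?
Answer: -423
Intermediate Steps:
h = -18 (h = -24 + 6 = -18)
(h - 1*(-27))*(-47) = (-18 - 1*(-27))*(-47) = (-18 + 27)*(-47) = 9*(-47) = -423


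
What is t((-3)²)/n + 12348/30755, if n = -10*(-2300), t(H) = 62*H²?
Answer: 43845561/70736500 ≈ 0.61984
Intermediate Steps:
n = 23000
t((-3)²)/n + 12348/30755 = (62*((-3)²)²)/23000 + 12348/30755 = (62*9²)*(1/23000) + 12348*(1/30755) = (62*81)*(1/23000) + 12348/30755 = 5022*(1/23000) + 12348/30755 = 2511/11500 + 12348/30755 = 43845561/70736500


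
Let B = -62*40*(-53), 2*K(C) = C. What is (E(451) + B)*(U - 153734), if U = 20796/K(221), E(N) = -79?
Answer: -4457554519542/221 ≈ -2.0170e+10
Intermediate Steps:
K(C) = C/2
B = 131440 (B = -2480*(-53) = 131440)
U = 41592/221 (U = 20796/(((1/2)*221)) = 20796/(221/2) = 20796*(2/221) = 41592/221 ≈ 188.20)
(E(451) + B)*(U - 153734) = (-79 + 131440)*(41592/221 - 153734) = 131361*(-33933622/221) = -4457554519542/221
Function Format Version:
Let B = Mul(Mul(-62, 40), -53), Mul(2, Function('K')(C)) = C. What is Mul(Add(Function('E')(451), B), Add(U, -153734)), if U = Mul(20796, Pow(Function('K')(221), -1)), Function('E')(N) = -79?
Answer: Rational(-4457554519542, 221) ≈ -2.0170e+10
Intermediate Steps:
Function('K')(C) = Mul(Rational(1, 2), C)
B = 131440 (B = Mul(-2480, -53) = 131440)
U = Rational(41592, 221) (U = Mul(20796, Pow(Mul(Rational(1, 2), 221), -1)) = Mul(20796, Pow(Rational(221, 2), -1)) = Mul(20796, Rational(2, 221)) = Rational(41592, 221) ≈ 188.20)
Mul(Add(Function('E')(451), B), Add(U, -153734)) = Mul(Add(-79, 131440), Add(Rational(41592, 221), -153734)) = Mul(131361, Rational(-33933622, 221)) = Rational(-4457554519542, 221)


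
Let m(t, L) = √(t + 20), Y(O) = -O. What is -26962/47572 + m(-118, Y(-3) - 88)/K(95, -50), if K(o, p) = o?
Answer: -13481/23786 + 7*I*√2/95 ≈ -0.56676 + 0.10421*I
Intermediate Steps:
m(t, L) = √(20 + t)
-26962/47572 + m(-118, Y(-3) - 88)/K(95, -50) = -26962/47572 + √(20 - 118)/95 = -26962*1/47572 + √(-98)*(1/95) = -13481/23786 + (7*I*√2)*(1/95) = -13481/23786 + 7*I*√2/95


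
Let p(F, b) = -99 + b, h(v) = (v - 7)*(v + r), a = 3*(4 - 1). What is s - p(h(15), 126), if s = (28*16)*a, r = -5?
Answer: 4005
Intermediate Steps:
a = 9 (a = 3*3 = 9)
h(v) = (-7 + v)*(-5 + v) (h(v) = (v - 7)*(v - 5) = (-7 + v)*(-5 + v))
s = 4032 (s = (28*16)*9 = 448*9 = 4032)
s - p(h(15), 126) = 4032 - (-99 + 126) = 4032 - 1*27 = 4032 - 27 = 4005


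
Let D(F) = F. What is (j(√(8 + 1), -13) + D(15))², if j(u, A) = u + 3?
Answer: 441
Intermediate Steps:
j(u, A) = 3 + u
(j(√(8 + 1), -13) + D(15))² = ((3 + √(8 + 1)) + 15)² = ((3 + √9) + 15)² = ((3 + 3) + 15)² = (6 + 15)² = 21² = 441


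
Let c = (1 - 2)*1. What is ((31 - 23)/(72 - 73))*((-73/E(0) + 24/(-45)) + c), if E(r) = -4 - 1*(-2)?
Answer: -4196/15 ≈ -279.73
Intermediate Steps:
E(r) = -2 (E(r) = -4 + 2 = -2)
c = -1 (c = -1*1 = -1)
((31 - 23)/(72 - 73))*((-73/E(0) + 24/(-45)) + c) = ((31 - 23)/(72 - 73))*((-73/(-2) + 24/(-45)) - 1) = (8/(-1))*((-73*(-1/2) + 24*(-1/45)) - 1) = (8*(-1))*((73/2 - 8/15) - 1) = -8*(1079/30 - 1) = -8*1049/30 = -4196/15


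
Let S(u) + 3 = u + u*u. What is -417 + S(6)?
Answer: -378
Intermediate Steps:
S(u) = -3 + u + u² (S(u) = -3 + (u + u*u) = -3 + (u + u²) = -3 + u + u²)
-417 + S(6) = -417 + (-3 + 6 + 6²) = -417 + (-3 + 6 + 36) = -417 + 39 = -378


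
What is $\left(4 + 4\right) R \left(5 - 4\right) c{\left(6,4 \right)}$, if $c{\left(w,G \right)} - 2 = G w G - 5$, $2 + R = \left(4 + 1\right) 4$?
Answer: $13392$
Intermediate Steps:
$R = 18$ ($R = -2 + \left(4 + 1\right) 4 = -2 + 5 \cdot 4 = -2 + 20 = 18$)
$c{\left(w,G \right)} = -3 + w G^{2}$ ($c{\left(w,G \right)} = 2 + \left(G w G - 5\right) = 2 + \left(w G^{2} - 5\right) = 2 + \left(-5 + w G^{2}\right) = -3 + w G^{2}$)
$\left(4 + 4\right) R \left(5 - 4\right) c{\left(6,4 \right)} = \left(4 + 4\right) 18 \left(5 - 4\right) \left(-3 + 6 \cdot 4^{2}\right) = 8 \cdot 18 \cdot 1 \left(-3 + 6 \cdot 16\right) = 8 \cdot 18 \left(-3 + 96\right) = 144 \cdot 93 = 13392$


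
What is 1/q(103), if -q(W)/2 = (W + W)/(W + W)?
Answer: -½ ≈ -0.50000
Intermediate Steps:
q(W) = -2 (q(W) = -2*(W + W)/(W + W) = -2*2*W/(2*W) = -2*2*W*1/(2*W) = -2*1 = -2)
1/q(103) = 1/(-2) = -½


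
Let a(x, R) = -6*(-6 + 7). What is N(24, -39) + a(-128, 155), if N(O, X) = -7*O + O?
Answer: -150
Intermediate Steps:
N(O, X) = -6*O
a(x, R) = -6 (a(x, R) = -6*1 = -6)
N(24, -39) + a(-128, 155) = -6*24 - 6 = -144 - 6 = -150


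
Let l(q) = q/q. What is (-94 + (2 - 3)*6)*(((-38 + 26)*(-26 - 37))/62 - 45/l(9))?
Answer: 101700/31 ≈ 3280.6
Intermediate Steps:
l(q) = 1
(-94 + (2 - 3)*6)*(((-38 + 26)*(-26 - 37))/62 - 45/l(9)) = (-94 + (2 - 3)*6)*(((-38 + 26)*(-26 - 37))/62 - 45/1) = (-94 - 1*6)*(-12*(-63)*(1/62) - 45*1) = (-94 - 6)*(756*(1/62) - 45) = -100*(378/31 - 45) = -100*(-1017/31) = 101700/31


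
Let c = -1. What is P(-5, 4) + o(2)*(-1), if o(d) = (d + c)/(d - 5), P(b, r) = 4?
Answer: 13/3 ≈ 4.3333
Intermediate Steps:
o(d) = (-1 + d)/(-5 + d) (o(d) = (d - 1)/(d - 5) = (-1 + d)/(-5 + d))
P(-5, 4) + o(2)*(-1) = 4 + ((-1 + 2)/(-5 + 2))*(-1) = 4 + (1/(-3))*(-1) = 4 - ⅓*1*(-1) = 4 - ⅓*(-1) = 4 + ⅓ = 13/3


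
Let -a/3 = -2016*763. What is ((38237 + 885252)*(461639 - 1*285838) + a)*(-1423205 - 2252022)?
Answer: -596691127913554051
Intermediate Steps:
a = 4614624 (a = -(-6048)*763 = -3*(-1538208) = 4614624)
((38237 + 885252)*(461639 - 1*285838) + a)*(-1423205 - 2252022) = ((38237 + 885252)*(461639 - 1*285838) + 4614624)*(-1423205 - 2252022) = (923489*(461639 - 285838) + 4614624)*(-3675227) = (923489*175801 + 4614624)*(-3675227) = (162350289689 + 4614624)*(-3675227) = 162354904313*(-3675227) = -596691127913554051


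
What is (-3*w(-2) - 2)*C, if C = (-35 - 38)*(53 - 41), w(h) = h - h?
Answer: 1752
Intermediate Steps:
w(h) = 0
C = -876 (C = -73*12 = -876)
(-3*w(-2) - 2)*C = (-3*0 - 2)*(-876) = (0 - 2)*(-876) = -2*(-876) = 1752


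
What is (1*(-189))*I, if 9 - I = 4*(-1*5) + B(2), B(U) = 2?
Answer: -5103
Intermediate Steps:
I = 27 (I = 9 - (4*(-1*5) + 2) = 9 - (4*(-5) + 2) = 9 - (-20 + 2) = 9 - 1*(-18) = 9 + 18 = 27)
(1*(-189))*I = (1*(-189))*27 = -189*27 = -5103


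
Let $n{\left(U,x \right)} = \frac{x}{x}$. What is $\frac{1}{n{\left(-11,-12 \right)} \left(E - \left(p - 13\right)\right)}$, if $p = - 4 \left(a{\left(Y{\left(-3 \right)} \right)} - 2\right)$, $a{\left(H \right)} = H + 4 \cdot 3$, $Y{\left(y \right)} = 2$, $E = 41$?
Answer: $\frac{1}{102} \approx 0.0098039$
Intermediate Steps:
$a{\left(H \right)} = 12 + H$ ($a{\left(H \right)} = H + 12 = 12 + H$)
$n{\left(U,x \right)} = 1$
$p = -48$ ($p = - 4 \left(\left(12 + 2\right) - 2\right) = - 4 \left(14 - 2\right) = \left(-4\right) 12 = -48$)
$\frac{1}{n{\left(-11,-12 \right)} \left(E - \left(p - 13\right)\right)} = \frac{1}{1 \left(41 - \left(-48 - 13\right)\right)} = \frac{1}{1 \left(41 - -61\right)} = \frac{1}{1 \left(41 + 61\right)} = \frac{1}{1 \cdot 102} = \frac{1}{102}$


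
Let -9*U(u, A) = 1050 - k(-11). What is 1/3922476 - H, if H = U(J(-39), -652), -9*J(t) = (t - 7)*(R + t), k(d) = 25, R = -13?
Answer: 1340179303/11767428 ≈ 113.89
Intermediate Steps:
J(t) = -(-13 + t)*(-7 + t)/9 (J(t) = -(t - 7)*(-13 + t)/9 = -(-7 + t)*(-13 + t)/9 = -(-13 + t)*(-7 + t)/9)
U(u, A) = -1025/9 (U(u, A) = -(1050 - 1*25)/9 = -(1050 - 25)/9 = -⅑*1025 = -1025/9)
H = -1025/9 ≈ -113.89
1/3922476 - H = 1/3922476 - 1*(-1025/9) = 1/3922476 + 1025/9 = 1340179303/11767428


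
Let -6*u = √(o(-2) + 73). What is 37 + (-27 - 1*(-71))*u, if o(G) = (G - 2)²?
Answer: 37 - 22*√89/3 ≈ -32.183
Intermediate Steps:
o(G) = (-2 + G)²
u = -√89/6 (u = -√((-2 - 2)² + 73)/6 = -√((-4)² + 73)/6 = -√(16 + 73)/6 = -√89/6 ≈ -1.5723)
37 + (-27 - 1*(-71))*u = 37 + (-27 - 1*(-71))*(-√89/6) = 37 + (-27 + 71)*(-√89/6) = 37 + 44*(-√89/6) = 37 - 22*√89/3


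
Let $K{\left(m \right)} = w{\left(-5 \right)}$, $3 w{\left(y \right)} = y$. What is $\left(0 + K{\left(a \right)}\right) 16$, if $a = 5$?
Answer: $- \frac{80}{3} \approx -26.667$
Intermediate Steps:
$w{\left(y \right)} = \frac{y}{3}$
$K{\left(m \right)} = - \frac{5}{3}$ ($K{\left(m \right)} = \frac{1}{3} \left(-5\right) = - \frac{5}{3}$)
$\left(0 + K{\left(a \right)}\right) 16 = \left(0 - \frac{5}{3}\right) 16 = \left(- \frac{5}{3}\right) 16 = - \frac{80}{3}$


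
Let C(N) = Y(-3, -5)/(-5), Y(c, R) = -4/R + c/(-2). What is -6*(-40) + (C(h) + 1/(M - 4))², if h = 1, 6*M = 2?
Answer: 72762409/302500 ≈ 240.54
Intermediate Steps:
M = ⅓ (M = (⅙)*2 = ⅓ ≈ 0.33333)
Y(c, R) = -4/R - c/2 (Y(c, R) = -4/R + c*(-½) = -4/R - c/2)
C(N) = -23/50 (C(N) = (-4/(-5) - ½*(-3))/(-5) = (-4*(-⅕) + 3/2)*(-⅕) = (⅘ + 3/2)*(-⅕) = (23/10)*(-⅕) = -23/50)
-6*(-40) + (C(h) + 1/(M - 4))² = -6*(-40) + (-23/50 + 1/(⅓ - 4))² = 240 + (-23/50 + 1/(-11/3))² = 240 + (-23/50 - 3/11)² = 240 + (-403/550)² = 240 + 162409/302500 = 72762409/302500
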